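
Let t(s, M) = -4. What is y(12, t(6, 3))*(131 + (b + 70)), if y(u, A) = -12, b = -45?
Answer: -1872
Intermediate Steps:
y(12, t(6, 3))*(131 + (b + 70)) = -12*(131 + (-45 + 70)) = -12*(131 + 25) = -12*156 = -1872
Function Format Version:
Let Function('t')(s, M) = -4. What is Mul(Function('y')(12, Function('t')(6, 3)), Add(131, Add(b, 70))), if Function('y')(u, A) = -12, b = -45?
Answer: -1872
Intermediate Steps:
Mul(Function('y')(12, Function('t')(6, 3)), Add(131, Add(b, 70))) = Mul(-12, Add(131, Add(-45, 70))) = Mul(-12, Add(131, 25)) = Mul(-12, 156) = -1872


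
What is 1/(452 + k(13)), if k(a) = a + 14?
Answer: 1/479 ≈ 0.0020877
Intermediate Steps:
k(a) = 14 + a
1/(452 + k(13)) = 1/(452 + (14 + 13)) = 1/(452 + 27) = 1/479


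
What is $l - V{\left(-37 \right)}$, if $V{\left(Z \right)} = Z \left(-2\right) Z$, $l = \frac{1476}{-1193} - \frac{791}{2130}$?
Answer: $\frac{6953416877}{2541090} \approx 2736.4$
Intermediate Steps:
$l = - \frac{4087543}{2541090}$ ($l = 1476 \left(- \frac{1}{1193}\right) - \frac{791}{2130} = - \frac{1476}{1193} - \frac{791}{2130} = - \frac{4087543}{2541090} \approx -1.6086$)
$V{\left(Z \right)} = - 2 Z^{2}$ ($V{\left(Z \right)} = - 2 Z Z = - 2 Z^{2}$)
$l - V{\left(-37 \right)} = - \frac{4087543}{2541090} - - 2 \left(-37\right)^{2} = - \frac{4087543}{2541090} - \left(-2\right) 1369 = - \frac{4087543}{2541090} - -2738 = - \frac{4087543}{2541090} + 2738 = \frac{6953416877}{2541090}$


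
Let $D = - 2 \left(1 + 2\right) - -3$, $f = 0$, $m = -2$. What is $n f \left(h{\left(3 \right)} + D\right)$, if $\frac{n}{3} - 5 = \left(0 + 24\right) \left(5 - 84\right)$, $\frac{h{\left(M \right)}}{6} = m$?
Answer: $0$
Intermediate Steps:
$h{\left(M \right)} = -12$ ($h{\left(M \right)} = 6 \left(-2\right) = -12$)
$D = -3$ ($D = \left(-2\right) 3 + 3 = -6 + 3 = -3$)
$n = -5673$ ($n = 15 + 3 \left(0 + 24\right) \left(5 - 84\right) = 15 + 3 \cdot 24 \left(-79\right) = 15 + 3 \left(-1896\right) = 15 - 5688 = -5673$)
$n f \left(h{\left(3 \right)} + D\right) = - 5673 \cdot 0 \left(-12 - 3\right) = - 5673 \cdot 0 \left(-15\right) = \left(-5673\right) 0 = 0$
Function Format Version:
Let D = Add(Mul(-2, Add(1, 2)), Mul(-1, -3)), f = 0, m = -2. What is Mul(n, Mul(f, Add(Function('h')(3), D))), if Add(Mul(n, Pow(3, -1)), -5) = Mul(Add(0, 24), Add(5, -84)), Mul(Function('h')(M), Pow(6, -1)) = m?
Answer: 0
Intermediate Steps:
Function('h')(M) = -12 (Function('h')(M) = Mul(6, -2) = -12)
D = -3 (D = Add(Mul(-2, 3), 3) = Add(-6, 3) = -3)
n = -5673 (n = Add(15, Mul(3, Mul(Add(0, 24), Add(5, -84)))) = Add(15, Mul(3, Mul(24, -79))) = Add(15, Mul(3, -1896)) = Add(15, -5688) = -5673)
Mul(n, Mul(f, Add(Function('h')(3), D))) = Mul(-5673, Mul(0, Add(-12, -3))) = Mul(-5673, Mul(0, -15)) = Mul(-5673, 0) = 0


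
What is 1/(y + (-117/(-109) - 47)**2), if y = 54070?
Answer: 11881/667465706 ≈ 1.7800e-5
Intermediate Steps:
1/(y + (-117/(-109) - 47)**2) = 1/(54070 + (-117/(-109) - 47)**2) = 1/(54070 + (-117*(-1/109) - 47)**2) = 1/(54070 + (117/109 - 47)**2) = 1/(54070 + (-5006/109)**2) = 1/(54070 + 25060036/11881) = 1/(667465706/11881) = 11881/667465706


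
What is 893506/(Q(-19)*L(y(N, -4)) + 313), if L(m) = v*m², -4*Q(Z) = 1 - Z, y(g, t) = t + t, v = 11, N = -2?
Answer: -893506/3207 ≈ -278.61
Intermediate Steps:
y(g, t) = 2*t
Q(Z) = -¼ + Z/4 (Q(Z) = -(1 - Z)/4 = -¼ + Z/4)
L(m) = 11*m²
893506/(Q(-19)*L(y(N, -4)) + 313) = 893506/((-¼ + (¼)*(-19))*(11*(2*(-4))²) + 313) = 893506/((-¼ - 19/4)*(11*(-8)²) + 313) = 893506/(-55*64 + 313) = 893506/(-5*704 + 313) = 893506/(-3520 + 313) = 893506/(-3207) = 893506*(-1/3207) = -893506/3207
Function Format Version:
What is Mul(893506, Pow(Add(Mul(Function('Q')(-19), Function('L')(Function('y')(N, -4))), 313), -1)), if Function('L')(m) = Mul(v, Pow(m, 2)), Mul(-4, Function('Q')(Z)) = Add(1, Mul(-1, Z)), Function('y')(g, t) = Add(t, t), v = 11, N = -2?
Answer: Rational(-893506, 3207) ≈ -278.61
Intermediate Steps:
Function('y')(g, t) = Mul(2, t)
Function('Q')(Z) = Add(Rational(-1, 4), Mul(Rational(1, 4), Z)) (Function('Q')(Z) = Mul(Rational(-1, 4), Add(1, Mul(-1, Z))) = Add(Rational(-1, 4), Mul(Rational(1, 4), Z)))
Function('L')(m) = Mul(11, Pow(m, 2))
Mul(893506, Pow(Add(Mul(Function('Q')(-19), Function('L')(Function('y')(N, -4))), 313), -1)) = Mul(893506, Pow(Add(Mul(Add(Rational(-1, 4), Mul(Rational(1, 4), -19)), Mul(11, Pow(Mul(2, -4), 2))), 313), -1)) = Mul(893506, Pow(Add(Mul(Add(Rational(-1, 4), Rational(-19, 4)), Mul(11, Pow(-8, 2))), 313), -1)) = Mul(893506, Pow(Add(Mul(-5, Mul(11, 64)), 313), -1)) = Mul(893506, Pow(Add(Mul(-5, 704), 313), -1)) = Mul(893506, Pow(Add(-3520, 313), -1)) = Mul(893506, Pow(-3207, -1)) = Mul(893506, Rational(-1, 3207)) = Rational(-893506, 3207)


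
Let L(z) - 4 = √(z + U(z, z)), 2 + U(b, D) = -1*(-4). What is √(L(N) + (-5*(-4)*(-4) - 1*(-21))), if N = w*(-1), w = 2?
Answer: I*√55 ≈ 7.4162*I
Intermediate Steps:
U(b, D) = 2 (U(b, D) = -2 - 1*(-4) = -2 + 4 = 2)
N = -2 (N = 2*(-1) = -2)
L(z) = 4 + √(2 + z) (L(z) = 4 + √(z + 2) = 4 + √(2 + z))
√(L(N) + (-5*(-4)*(-4) - 1*(-21))) = √((4 + √(2 - 2)) + (-5*(-4)*(-4) - 1*(-21))) = √((4 + √0) + (20*(-4) + 21)) = √((4 + 0) + (-80 + 21)) = √(4 - 59) = √(-55) = I*√55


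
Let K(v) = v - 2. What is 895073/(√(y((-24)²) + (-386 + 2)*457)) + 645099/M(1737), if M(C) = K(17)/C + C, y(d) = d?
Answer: 373512321/1005728 - 895073*I*√2733/21864 ≈ 371.39 - 2140.2*I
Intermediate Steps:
K(v) = -2 + v
M(C) = C + 15/C (M(C) = (-2 + 17)/C + C = 15/C + C = C + 15/C)
895073/(√(y((-24)²) + (-386 + 2)*457)) + 645099/M(1737) = 895073/(√((-24)² + (-386 + 2)*457)) + 645099/(1737 + 15/1737) = 895073/(√(576 - 384*457)) + 645099/(1737 + 15*(1/1737)) = 895073/(√(576 - 175488)) + 645099/(1737 + 5/579) = 895073/(√(-174912)) + 645099/(1005728/579) = 895073/((8*I*√2733)) + 645099*(579/1005728) = 895073*(-I*√2733/21864) + 373512321/1005728 = -895073*I*√2733/21864 + 373512321/1005728 = 373512321/1005728 - 895073*I*√2733/21864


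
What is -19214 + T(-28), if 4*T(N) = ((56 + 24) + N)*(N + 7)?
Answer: -19487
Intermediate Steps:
T(N) = (7 + N)*(80 + N)/4 (T(N) = (((56 + 24) + N)*(N + 7))/4 = ((80 + N)*(7 + N))/4 = ((7 + N)*(80 + N))/4 = (7 + N)*(80 + N)/4)
-19214 + T(-28) = -19214 + (140 + (1/4)*(-28)**2 + (87/4)*(-28)) = -19214 + (140 + (1/4)*784 - 609) = -19214 + (140 + 196 - 609) = -19214 - 273 = -19487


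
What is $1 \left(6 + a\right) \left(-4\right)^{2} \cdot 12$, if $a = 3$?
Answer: $1728$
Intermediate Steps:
$1 \left(6 + a\right) \left(-4\right)^{2} \cdot 12 = 1 \left(6 + 3\right) \left(-4\right)^{2} \cdot 12 = 1 \cdot 9 \cdot 16 \cdot 12 = 9 \cdot 16 \cdot 12 = 144 \cdot 12 = 1728$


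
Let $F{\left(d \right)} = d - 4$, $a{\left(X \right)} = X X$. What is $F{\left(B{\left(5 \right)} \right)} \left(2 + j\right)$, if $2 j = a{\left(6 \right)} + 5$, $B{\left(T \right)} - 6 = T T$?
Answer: $\frac{1215}{2} \approx 607.5$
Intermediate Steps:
$B{\left(T \right)} = 6 + T^{2}$ ($B{\left(T \right)} = 6 + T T = 6 + T^{2}$)
$a{\left(X \right)} = X^{2}$
$F{\left(d \right)} = -4 + d$
$j = \frac{41}{2}$ ($j = \frac{6^{2} + 5}{2} = \frac{36 + 5}{2} = \frac{1}{2} \cdot 41 = \frac{41}{2} \approx 20.5$)
$F{\left(B{\left(5 \right)} \right)} \left(2 + j\right) = \left(-4 + \left(6 + 5^{2}\right)\right) \left(2 + \frac{41}{2}\right) = \left(-4 + \left(6 + 25\right)\right) \frac{45}{2} = \left(-4 + 31\right) \frac{45}{2} = 27 \cdot \frac{45}{2} = \frac{1215}{2}$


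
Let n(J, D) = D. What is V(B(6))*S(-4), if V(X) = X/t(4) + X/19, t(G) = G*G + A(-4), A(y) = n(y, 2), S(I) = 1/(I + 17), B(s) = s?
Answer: 37/741 ≈ 0.049933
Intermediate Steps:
S(I) = 1/(17 + I)
A(y) = 2
t(G) = 2 + G² (t(G) = G*G + 2 = G² + 2 = 2 + G²)
V(X) = 37*X/342 (V(X) = X/(2 + 4²) + X/19 = X/(2 + 16) + X*(1/19) = X/18 + X/19 = 37*X/342)
V(B(6))*S(-4) = ((37/342)*6)/(17 - 4) = (37/57)/13 = (37/57)*(1/13) = 37/741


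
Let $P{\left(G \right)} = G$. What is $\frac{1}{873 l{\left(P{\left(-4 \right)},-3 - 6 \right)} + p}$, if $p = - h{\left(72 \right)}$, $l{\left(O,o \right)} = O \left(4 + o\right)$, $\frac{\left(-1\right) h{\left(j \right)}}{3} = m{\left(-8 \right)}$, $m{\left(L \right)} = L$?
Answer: $\frac{1}{17436} \approx 5.7353 \cdot 10^{-5}$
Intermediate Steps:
$h{\left(j \right)} = 24$ ($h{\left(j \right)} = \left(-3\right) \left(-8\right) = 24$)
$p = -24$ ($p = \left(-1\right) 24 = -24$)
$\frac{1}{873 l{\left(P{\left(-4 \right)},-3 - 6 \right)} + p} = \frac{1}{873 \left(- 4 \left(4 - 9\right)\right) - 24} = \frac{1}{873 \left(\left(-4\right) \left(-5\right)\right) - 24} = \frac{1}{873 \cdot 20 - 24} = \frac{1}{17460 - 24} = \frac{1}{17436}$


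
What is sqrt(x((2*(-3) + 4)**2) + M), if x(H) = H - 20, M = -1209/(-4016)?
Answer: I*sqrt(15824797)/1004 ≈ 3.9622*I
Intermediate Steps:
M = 1209/4016 (M = -1209*(-1/4016) = 1209/4016 ≈ 0.30105)
x(H) = -20 + H
sqrt(x((2*(-3) + 4)**2) + M) = sqrt((-20 + (2*(-3) + 4)**2) + 1209/4016) = sqrt((-20 + (-6 + 4)**2) + 1209/4016) = sqrt((-20 + (-2)**2) + 1209/4016) = sqrt((-20 + 4) + 1209/4016) = sqrt(-16 + 1209/4016) = sqrt(-63047/4016) = I*sqrt(15824797)/1004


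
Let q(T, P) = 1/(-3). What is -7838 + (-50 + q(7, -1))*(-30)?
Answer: -6328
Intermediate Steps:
q(T, P) = -⅓
-7838 + (-50 + q(7, -1))*(-30) = -7838 + (-50 - ⅓)*(-30) = -7838 - 151/3*(-30) = -7838 + 1510 = -6328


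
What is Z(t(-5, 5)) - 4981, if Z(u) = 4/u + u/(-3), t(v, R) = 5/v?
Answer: -14954/3 ≈ -4984.7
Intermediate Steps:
Z(u) = 4/u - u/3 (Z(u) = 4/u + u*(-⅓) = 4/u - u/3)
Z(t(-5, 5)) - 4981 = (4/((5/(-5))) - 5/(3*(-5))) - 4981 = (4/((5*(-⅕))) - 5*(-1)/(3*5)) - 4981 = (4/(-1) - ⅓*(-1)) - 4981 = (4*(-1) + ⅓) - 4981 = (-4 + ⅓) - 4981 = -11/3 - 4981 = -14954/3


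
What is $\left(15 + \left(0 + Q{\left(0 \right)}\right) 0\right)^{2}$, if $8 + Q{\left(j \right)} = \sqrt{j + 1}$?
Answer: $225$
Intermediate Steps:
$Q{\left(j \right)} = -8 + \sqrt{1 + j}$ ($Q{\left(j \right)} = -8 + \sqrt{j + 1} = -8 + \sqrt{1 + j}$)
$\left(15 + \left(0 + Q{\left(0 \right)}\right) 0\right)^{2} = \left(15 + \left(0 - \left(8 - \sqrt{1 + 0}\right)\right) 0\right)^{2} = \left(15 + \left(0 - \left(8 - \sqrt{1}\right)\right) 0\right)^{2} = \left(15 + \left(0 + \left(-8 + 1\right)\right) 0\right)^{2} = \left(15 + \left(0 - 7\right) 0\right)^{2} = \left(15 - 0\right)^{2} = \left(15 + 0\right)^{2} = 15^{2} = 225$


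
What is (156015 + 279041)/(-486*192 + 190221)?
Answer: 435056/96909 ≈ 4.4893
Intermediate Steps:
(156015 + 279041)/(-486*192 + 190221) = 435056/(-93312 + 190221) = 435056/96909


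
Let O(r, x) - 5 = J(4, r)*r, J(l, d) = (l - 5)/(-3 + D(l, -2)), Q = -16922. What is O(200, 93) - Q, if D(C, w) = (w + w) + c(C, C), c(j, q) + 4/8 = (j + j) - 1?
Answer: 17327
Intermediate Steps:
c(j, q) = -3/2 + 2*j (c(j, q) = -1/2 + ((j + j) - 1) = -1/2 + (2*j - 1) = -1/2 + (-1 + 2*j) = -3/2 + 2*j)
D(C, w) = -3/2 + 2*C + 2*w (D(C, w) = (w + w) + (-3/2 + 2*C) = 2*w + (-3/2 + 2*C) = -3/2 + 2*C + 2*w)
J(l, d) = (-5 + l)/(-17/2 + 2*l) (J(l, d) = (l - 5)/(-3 + (-3/2 + 2*l + 2*(-2))) = (-5 + l)/(-3 + (-3/2 + 2*l - 4)) = (-5 + l)/(-3 + (-11/2 + 2*l)) = (-5 + l)/(-17/2 + 2*l))
O(r, x) = 5 + 2*r (O(r, x) = 5 + (2*(-5 + 4)/(-17 + 4*4))*r = 5 + (2*(-1)/(-17 + 16))*r = 5 + (2*(-1)/(-1))*r = 5 + (2*(-1)*(-1))*r = 5 + 2*r)
O(200, 93) - Q = (5 + 2*200) - 1*(-16922) = (5 + 400) + 16922 = 405 + 16922 = 17327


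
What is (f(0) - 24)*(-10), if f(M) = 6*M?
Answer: 240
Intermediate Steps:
(f(0) - 24)*(-10) = (6*0 - 24)*(-10) = (0 - 24)*(-10) = -24*(-10) = 240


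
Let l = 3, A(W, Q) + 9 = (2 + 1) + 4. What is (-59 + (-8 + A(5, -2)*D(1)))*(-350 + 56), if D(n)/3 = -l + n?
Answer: 16170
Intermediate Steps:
A(W, Q) = -2 (A(W, Q) = -9 + ((2 + 1) + 4) = -9 + (3 + 4) = -9 + 7 = -2)
D(n) = -9 + 3*n (D(n) = 3*(-1*3 + n) = 3*(-3 + n) = -9 + 3*n)
(-59 + (-8 + A(5, -2)*D(1)))*(-350 + 56) = (-59 + (-8 - 2*(-9 + 3*1)))*(-350 + 56) = (-59 + (-8 - 2*(-9 + 3)))*(-294) = (-59 + (-8 - 2*(-6)))*(-294) = (-59 + (-8 + 12))*(-294) = (-59 + 4)*(-294) = -55*(-294) = 16170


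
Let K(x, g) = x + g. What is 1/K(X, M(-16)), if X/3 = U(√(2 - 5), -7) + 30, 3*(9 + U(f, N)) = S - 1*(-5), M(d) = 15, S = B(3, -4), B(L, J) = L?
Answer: 1/86 ≈ 0.011628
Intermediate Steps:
S = 3
U(f, N) = -19/3 (U(f, N) = -9 + (3 - 1*(-5))/3 = -9 + (3 + 5)/3 = -9 + (⅓)*8 = -9 + 8/3 = -19/3)
X = 71 (X = 3*(-19/3 + 30) = 3*(71/3) = 71)
K(x, g) = g + x
1/K(X, M(-16)) = 1/(15 + 71) = 1/86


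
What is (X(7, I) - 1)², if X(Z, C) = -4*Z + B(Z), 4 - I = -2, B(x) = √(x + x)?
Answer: (29 - √14)² ≈ 637.98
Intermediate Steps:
B(x) = √2*√x (B(x) = √(2*x) = √2*√x)
I = 6 (I = 4 - 1*(-2) = 4 + 2 = 6)
X(Z, C) = -4*Z + √2*√Z
(X(7, I) - 1)² = ((-4*7 + √2*√7) - 1)² = ((-28 + √14) - 1)² = (-29 + √14)²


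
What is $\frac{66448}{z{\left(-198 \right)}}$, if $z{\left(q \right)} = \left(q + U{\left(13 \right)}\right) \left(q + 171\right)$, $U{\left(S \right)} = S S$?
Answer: $\frac{66448}{783} \approx 84.863$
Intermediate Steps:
$U{\left(S \right)} = S^{2}$
$z{\left(q \right)} = \left(169 + q\right) \left(171 + q\right)$ ($z{\left(q \right)} = \left(q + 13^{2}\right) \left(q + 171\right) = \left(q + 169\right) \left(171 + q\right) = \left(169 + q\right) \left(171 + q\right)$)
$\frac{66448}{z{\left(-198 \right)}} = \frac{66448}{28899 + \left(-198\right)^{2} + 340 \left(-198\right)} = \frac{66448}{28899 + 39204 - 67320} = \frac{66448}{783}$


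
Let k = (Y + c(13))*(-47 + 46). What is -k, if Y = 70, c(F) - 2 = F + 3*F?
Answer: 124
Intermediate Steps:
c(F) = 2 + 4*F (c(F) = 2 + (F + 3*F) = 2 + 4*F)
k = -124 (k = (70 + (2 + 4*13))*(-47 + 46) = (70 + (2 + 52))*(-1) = (70 + 54)*(-1) = 124*(-1) = -124)
-k = -1*(-124) = 124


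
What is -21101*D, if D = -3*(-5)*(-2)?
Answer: 633030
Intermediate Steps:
D = -30 (D = 15*(-2) = -30)
-21101*D = -21101*(-30) = 633030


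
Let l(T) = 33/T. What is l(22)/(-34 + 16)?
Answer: -1/12 ≈ -0.083333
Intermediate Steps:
l(22)/(-34 + 16) = (33/22)/(-34 + 16) = (33*(1/22))/(-18) = (3/2)*(-1/18) = -1/12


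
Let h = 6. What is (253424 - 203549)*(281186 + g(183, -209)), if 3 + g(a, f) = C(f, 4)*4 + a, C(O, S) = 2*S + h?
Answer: 14035922250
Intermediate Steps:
C(O, S) = 6 + 2*S (C(O, S) = 2*S + 6 = 6 + 2*S)
g(a, f) = 53 + a (g(a, f) = -3 + ((6 + 2*4)*4 + a) = -3 + ((6 + 8)*4 + a) = -3 + (14*4 + a) = -3 + (56 + a) = 53 + a)
(253424 - 203549)*(281186 + g(183, -209)) = (253424 - 203549)*(281186 + (53 + 183)) = 49875*(281186 + 236) = 49875*281422 = 14035922250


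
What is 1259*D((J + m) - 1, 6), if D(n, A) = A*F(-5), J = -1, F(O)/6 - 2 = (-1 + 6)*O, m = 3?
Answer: -1042452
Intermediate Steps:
F(O) = 12 + 30*O (F(O) = 12 + 6*((-1 + 6)*O) = 12 + 6*(5*O) = 12 + 30*O)
D(n, A) = -138*A (D(n, A) = A*(12 + 30*(-5)) = A*(12 - 150) = A*(-138) = -138*A)
1259*D((J + m) - 1, 6) = 1259*(-138*6) = 1259*(-828) = -1042452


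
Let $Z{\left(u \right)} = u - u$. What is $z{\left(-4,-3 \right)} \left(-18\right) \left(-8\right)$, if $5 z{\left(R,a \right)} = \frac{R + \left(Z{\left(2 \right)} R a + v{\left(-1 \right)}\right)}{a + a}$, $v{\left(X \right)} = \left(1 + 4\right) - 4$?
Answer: $\frac{72}{5} \approx 14.4$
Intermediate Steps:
$Z{\left(u \right)} = 0$
$v{\left(X \right)} = 1$ ($v{\left(X \right)} = 5 - 4 = 1$)
$z{\left(R,a \right)} = \frac{1 + R}{10 a}$ ($z{\left(R,a \right)} = \frac{\left(R + \left(0 R a + 1\right)\right) \frac{1}{a + a}}{5} = \frac{\left(R + \left(0 a + 1\right)\right) \frac{1}{2 a}}{5} = \frac{\left(R + \left(0 + 1\right)\right) \frac{1}{2 a}}{5} = \frac{\left(R + 1\right) \frac{1}{2 a}}{5} = \frac{\left(1 + R\right) \frac{1}{2 a}}{5} = \frac{\frac{1}{2} \frac{1}{a} \left(1 + R\right)}{5} = \frac{1 + R}{10 a}$)
$z{\left(-4,-3 \right)} \left(-18\right) \left(-8\right) = \frac{1 - 4}{10 \left(-3\right)} \left(-18\right) \left(-8\right) = \frac{1}{10} \left(- \frac{1}{3}\right) \left(-3\right) \left(-18\right) \left(-8\right) = \frac{1}{10} \left(-18\right) \left(-8\right) = \left(- \frac{9}{5}\right) \left(-8\right) = \frac{72}{5}$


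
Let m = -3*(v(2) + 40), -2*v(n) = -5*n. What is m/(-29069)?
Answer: 135/29069 ≈ 0.0046441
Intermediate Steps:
v(n) = 5*n/2 (v(n) = -(-5)*n/2 = 5*n/2)
m = -135 (m = -3*((5/2)*2 + 40) = -3*(5 + 40) = -3*45 = -135)
m/(-29069) = -135/(-29069) = -135*(-1/29069) = 135/29069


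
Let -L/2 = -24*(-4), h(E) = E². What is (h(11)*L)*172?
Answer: -3995904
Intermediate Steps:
L = -192 (L = -(-48)*(-4) = -2*96 = -192)
(h(11)*L)*172 = (11²*(-192))*172 = (121*(-192))*172 = -23232*172 = -3995904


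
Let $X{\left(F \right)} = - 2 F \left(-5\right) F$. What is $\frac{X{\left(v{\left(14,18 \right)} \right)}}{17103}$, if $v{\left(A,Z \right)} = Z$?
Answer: $\frac{1080}{5701} \approx 0.18944$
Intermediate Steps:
$X{\left(F \right)} = 10 F^{2}$ ($X{\left(F \right)} = - 2 \left(- 5 F\right) F = 10 F F = 10 F^{2}$)
$\frac{X{\left(v{\left(14,18 \right)} \right)}}{17103} = \frac{10 \cdot 18^{2}}{17103} = 10 \cdot 324 \cdot \frac{1}{17103} = 3240 \cdot \frac{1}{17103} = \frac{1080}{5701}$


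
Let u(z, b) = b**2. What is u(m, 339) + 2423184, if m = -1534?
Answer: 2538105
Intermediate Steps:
u(m, 339) + 2423184 = 339**2 + 2423184 = 114921 + 2423184 = 2538105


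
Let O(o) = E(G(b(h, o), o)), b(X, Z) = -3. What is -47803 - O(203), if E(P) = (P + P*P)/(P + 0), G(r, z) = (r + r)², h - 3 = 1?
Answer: -47840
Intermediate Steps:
h = 4 (h = 3 + 1 = 4)
G(r, z) = 4*r² (G(r, z) = (2*r)² = 4*r²)
E(P) = (P + P²)/P
O(o) = 37 (O(o) = 1 + 4*(-3)² = 1 + 4*9 = 1 + 36 = 37)
-47803 - O(203) = -47803 - 1*37 = -47803 - 37 = -47840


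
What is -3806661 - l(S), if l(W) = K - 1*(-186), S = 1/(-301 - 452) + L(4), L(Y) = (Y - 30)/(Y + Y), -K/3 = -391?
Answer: -3808020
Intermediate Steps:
K = 1173 (K = -3*(-391) = 1173)
L(Y) = (-30 + Y)/(2*Y) (L(Y) = (-30 + Y)/((2*Y)) = (-30 + Y)*(1/(2*Y)) = (-30 + Y)/(2*Y))
S = -9793/3012 (S = 1/(-301 - 452) + (½)*(-30 + 4)/4 = 1/(-753) + (½)*(¼)*(-26) = -1/753 - 13/4 = -9793/3012 ≈ -3.2513)
l(W) = 1359 (l(W) = 1173 - 1*(-186) = 1173 + 186 = 1359)
-3806661 - l(S) = -3806661 - 1*1359 = -3806661 - 1359 = -3808020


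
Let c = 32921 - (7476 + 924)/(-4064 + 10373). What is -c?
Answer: -69230063/2103 ≈ -32920.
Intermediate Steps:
c = 69230063/2103 (c = 32921 - 8400/6309 = 32921 - 1*2800/2103 = 32921 - 2800/2103 = 69230063/2103 ≈ 32920.)
-c = -1*69230063/2103 = -69230063/2103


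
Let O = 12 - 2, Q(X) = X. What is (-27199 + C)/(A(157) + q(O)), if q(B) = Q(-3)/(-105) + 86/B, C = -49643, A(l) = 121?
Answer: -2689470/4537 ≈ -592.79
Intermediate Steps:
O = 10
q(B) = 1/35 + 86/B (q(B) = -3/(-105) + 86/B = -3*(-1/105) + 86/B = 1/35 + 86/B)
(-27199 + C)/(A(157) + q(O)) = (-27199 - 49643)/(121 + (1/35)*(3010 + 10)/10) = -76842/(121 + (1/35)*(⅒)*3020) = -76842/(121 + 302/35) = -76842/4537/35 = -76842*35/4537 = -2689470/4537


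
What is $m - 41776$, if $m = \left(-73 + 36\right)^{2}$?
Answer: $-40407$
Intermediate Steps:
$m = 1369$ ($m = \left(-37\right)^{2} = 1369$)
$m - 41776 = 1369 - 41776 = -40407$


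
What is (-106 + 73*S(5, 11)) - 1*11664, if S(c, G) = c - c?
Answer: -11770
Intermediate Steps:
S(c, G) = 0
(-106 + 73*S(5, 11)) - 1*11664 = (-106 + 73*0) - 1*11664 = (-106 + 0) - 11664 = -106 - 11664 = -11770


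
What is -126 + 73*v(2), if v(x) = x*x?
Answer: 166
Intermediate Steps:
v(x) = x²
-126 + 73*v(2) = -126 + 73*2² = -126 + 73*4 = -126 + 292 = 166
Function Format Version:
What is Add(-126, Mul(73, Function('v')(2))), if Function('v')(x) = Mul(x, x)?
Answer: 166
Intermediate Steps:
Function('v')(x) = Pow(x, 2)
Add(-126, Mul(73, Function('v')(2))) = Add(-126, Mul(73, Pow(2, 2))) = Add(-126, Mul(73, 4)) = Add(-126, 292) = 166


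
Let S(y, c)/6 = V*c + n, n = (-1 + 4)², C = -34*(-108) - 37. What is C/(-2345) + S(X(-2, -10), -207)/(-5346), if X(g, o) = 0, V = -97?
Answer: -124309/5159 ≈ -24.096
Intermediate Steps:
C = 3635 (C = 3672 - 37 = 3635)
n = 9 (n = 3² = 9)
S(y, c) = 54 - 582*c (S(y, c) = 6*(-97*c + 9) = 6*(9 - 97*c) = 54 - 582*c)
C/(-2345) + S(X(-2, -10), -207)/(-5346) = 3635/(-2345) + (54 - 582*(-207))/(-5346) = 3635*(-1/2345) + (54 + 120474)*(-1/5346) = -727/469 + 120528*(-1/5346) = -727/469 - 248/11 = -124309/5159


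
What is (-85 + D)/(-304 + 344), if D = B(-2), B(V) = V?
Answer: -87/40 ≈ -2.1750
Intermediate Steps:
D = -2
(-85 + D)/(-304 + 344) = (-85 - 2)/(-304 + 344) = -87/40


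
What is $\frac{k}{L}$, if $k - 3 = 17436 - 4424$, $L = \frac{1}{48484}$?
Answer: $631019260$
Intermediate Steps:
$L = \frac{1}{48484} \approx 2.0625 \cdot 10^{-5}$
$k = 13015$ ($k = 3 + \left(17436 - 4424\right) = 3 + 13012 = 13015$)
$\frac{k}{L} = 13015 \frac{1}{\frac{1}{48484}} = 13015 \cdot 48484 = 631019260$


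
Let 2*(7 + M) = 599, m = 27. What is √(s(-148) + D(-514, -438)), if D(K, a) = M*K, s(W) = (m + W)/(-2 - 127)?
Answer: 4*I*√156367221/129 ≈ 387.74*I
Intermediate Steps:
M = 585/2 (M = -7 + (½)*599 = -7 + 599/2 = 585/2 ≈ 292.50)
s(W) = -9/43 - W/129 (s(W) = (27 + W)/(-2 - 127) = (27 + W)/(-129) = (27 + W)*(-1/129) = -9/43 - W/129)
D(K, a) = 585*K/2
√(s(-148) + D(-514, -438)) = √((-9/43 - 1/129*(-148)) + (585/2)*(-514)) = √((-9/43 + 148/129) - 150345) = √(121/129 - 150345) = √(-19394384/129) = 4*I*√156367221/129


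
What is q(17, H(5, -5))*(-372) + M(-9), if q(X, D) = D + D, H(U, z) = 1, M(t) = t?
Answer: -753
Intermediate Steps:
q(X, D) = 2*D
q(17, H(5, -5))*(-372) + M(-9) = (2*1)*(-372) - 9 = 2*(-372) - 9 = -744 - 9 = -753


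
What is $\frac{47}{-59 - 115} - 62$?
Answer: $- \frac{10835}{174} \approx -62.27$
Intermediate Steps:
$\frac{47}{-59 - 115} - 62 = \frac{47}{-174} - 62 = 47 \left(- \frac{1}{174}\right) - 62 = - \frac{47}{174} - 62 = - \frac{10835}{174}$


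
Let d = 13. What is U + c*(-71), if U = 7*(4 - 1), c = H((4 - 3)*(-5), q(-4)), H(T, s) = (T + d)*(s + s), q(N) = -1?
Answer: 1157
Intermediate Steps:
H(T, s) = 2*s*(13 + T) (H(T, s) = (T + 13)*(s + s) = (13 + T)*(2*s) = 2*s*(13 + T))
c = -16 (c = 2*(-1)*(13 + (4 - 3)*(-5)) = 2*(-1)*(13 + 1*(-5)) = 2*(-1)*(13 - 5) = 2*(-1)*8 = -16)
U = 21 (U = 7*3 = 21)
U + c*(-71) = 21 - 16*(-71) = 21 + 1136 = 1157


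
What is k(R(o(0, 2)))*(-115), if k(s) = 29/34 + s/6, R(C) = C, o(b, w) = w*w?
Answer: -17825/102 ≈ -174.75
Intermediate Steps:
o(b, w) = w**2
k(s) = 29/34 + s/6 (k(s) = 29*(1/34) + s*(1/6) = 29/34 + s/6)
k(R(o(0, 2)))*(-115) = (29/34 + (1/6)*2**2)*(-115) = (29/34 + (1/6)*4)*(-115) = (29/34 + 2/3)*(-115) = (155/102)*(-115) = -17825/102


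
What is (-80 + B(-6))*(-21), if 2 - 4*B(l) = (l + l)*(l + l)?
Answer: 4851/2 ≈ 2425.5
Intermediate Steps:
B(l) = ½ - l² (B(l) = ½ - (l + l)*(l + l)/4 = ½ - 2*l*2*l/4 = ½ - l²)
(-80 + B(-6))*(-21) = (-80 + (½ - 1*(-6)²))*(-21) = (-80 + (½ - 1*36))*(-21) = (-80 + (½ - 36))*(-21) = (-80 - 71/2)*(-21) = -231/2*(-21) = 4851/2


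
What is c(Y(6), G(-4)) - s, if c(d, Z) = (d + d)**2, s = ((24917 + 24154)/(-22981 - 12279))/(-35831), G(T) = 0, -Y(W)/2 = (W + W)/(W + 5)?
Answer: 2910870104649/152871528260 ≈ 19.041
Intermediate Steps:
Y(W) = -4*W/(5 + W) (Y(W) = -2*(W + W)/(W + 5) = -2*2*W/(5 + W) = -4*W/(5 + W))
s = 49071/1263401060 (s = (49071/(-35260))*(-1/35831) = (49071*(-1/35260))*(-1/35831) = -49071/35260*(-1/35831) = 49071/1263401060 ≈ 3.8840e-5)
c(d, Z) = 4*d**2 (c(d, Z) = (2*d)**2 = 4*d**2)
c(Y(6), G(-4)) - s = 4*(-4*6/(5 + 6))**2 - 1*49071/1263401060 = 4*(-4*6/11)**2 - 49071/1263401060 = 4*(-4*6*1/11)**2 - 49071/1263401060 = 4*(-24/11)**2 - 49071/1263401060 = 4*(576/121) - 49071/1263401060 = 2304/121 - 49071/1263401060 = 2910870104649/152871528260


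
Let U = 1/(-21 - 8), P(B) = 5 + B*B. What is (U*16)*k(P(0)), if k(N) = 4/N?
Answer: -64/145 ≈ -0.44138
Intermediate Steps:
P(B) = 5 + B**2
U = -1/29 (U = 1/(-29) = -1/29 ≈ -0.034483)
(U*16)*k(P(0)) = (-1/29*16)*(4/(5 + 0**2)) = -64/(29*(5 + 0)) = -64/(29*5) = -16/29*4/5 = -64/145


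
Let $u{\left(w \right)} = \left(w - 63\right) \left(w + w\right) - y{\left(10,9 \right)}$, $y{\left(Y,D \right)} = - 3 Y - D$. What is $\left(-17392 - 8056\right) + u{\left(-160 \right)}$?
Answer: $45951$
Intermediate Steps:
$y{\left(Y,D \right)} = - D - 3 Y$
$u{\left(w \right)} = 39 + 2 w \left(-63 + w\right)$ ($u{\left(w \right)} = \left(w - 63\right) \left(w + w\right) - \left(\left(-1\right) 9 - 30\right) = \left(-63 + w\right) 2 w - \left(-9 - 30\right) = 2 w \left(-63 + w\right) - -39 = 2 w \left(-63 + w\right) + 39 = 39 + 2 w \left(-63 + w\right)$)
$\left(-17392 - 8056\right) + u{\left(-160 \right)} = \left(-17392 - 8056\right) + \left(39 - -20160 + 2 \left(-160\right)^{2}\right) = -25448 + \left(39 + 20160 + 2 \cdot 25600\right) = -25448 + \left(39 + 20160 + 51200\right) = -25448 + 71399 = 45951$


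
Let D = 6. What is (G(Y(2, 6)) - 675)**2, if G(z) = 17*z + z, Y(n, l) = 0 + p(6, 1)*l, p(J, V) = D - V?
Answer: 18225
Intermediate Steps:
p(J, V) = 6 - V
Y(n, l) = 5*l (Y(n, l) = 0 + (6 - 1*1)*l = 0 + (6 - 1)*l = 0 + 5*l = 5*l)
G(z) = 18*z
(G(Y(2, 6)) - 675)**2 = (18*(5*6) - 675)**2 = (18*30 - 675)**2 = (540 - 675)**2 = (-135)**2 = 18225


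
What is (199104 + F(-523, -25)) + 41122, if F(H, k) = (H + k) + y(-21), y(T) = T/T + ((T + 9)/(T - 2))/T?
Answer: 38588315/161 ≈ 2.3968e+5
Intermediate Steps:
y(T) = 1 + (9 + T)/(T*(-2 + T)) (y(T) = 1 + ((9 + T)/(-2 + T))/T = 1 + (9 + T)/(T*(-2 + T)))
F(H, k) = 157/161 + H + k (F(H, k) = (H + k) + (9 + (-21)**2 - 1*(-21))/((-21)*(-2 - 21)) = (H + k) - 1/21*(9 + 441 + 21)/(-23) = (H + k) - 1/21*(-1/23)*471 = (H + k) + 157/161 = 157/161 + H + k)
(199104 + F(-523, -25)) + 41122 = (199104 + (157/161 - 523 - 25)) + 41122 = (199104 - 88071/161) + 41122 = 31967673/161 + 41122 = 38588315/161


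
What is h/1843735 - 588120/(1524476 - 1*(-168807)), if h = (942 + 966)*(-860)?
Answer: -772562327448/624393026401 ≈ -1.2373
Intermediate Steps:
h = -1640880 (h = 1908*(-860) = -1640880)
h/1843735 - 588120/(1524476 - 1*(-168807)) = -1640880/1843735 - 588120/(1524476 - 1*(-168807)) = -1640880*1/1843735 - 588120/(1524476 + 168807) = -328176/368747 - 588120/1693283 = -772562327448/624393026401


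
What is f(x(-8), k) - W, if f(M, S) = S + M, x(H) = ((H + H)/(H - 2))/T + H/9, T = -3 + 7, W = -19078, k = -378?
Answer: 841478/45 ≈ 18700.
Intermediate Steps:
T = 4
x(H) = H/9 + H/(2*(-2 + H)) (x(H) = ((H + H)/(H - 2))/4 + H/9 = ((2*H)/(-2 + H))*(¼) + H*(⅑) = (2*H/(-2 + H))*(¼) + H/9 = H/(2*(-2 + H)) + H/9 = H/9 + H/(2*(-2 + H)))
f(M, S) = M + S
f(x(-8), k) - W = ((1/18)*(-8)*(5 + 2*(-8))/(-2 - 8) - 378) - 1*(-19078) = ((1/18)*(-8)*(5 - 16)/(-10) - 378) + 19078 = ((1/18)*(-8)*(-⅒)*(-11) - 378) + 19078 = (-22/45 - 378) + 19078 = -17032/45 + 19078 = 841478/45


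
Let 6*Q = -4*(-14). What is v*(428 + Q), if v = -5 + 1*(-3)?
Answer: -10496/3 ≈ -3498.7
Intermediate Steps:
v = -8 (v = -5 - 3 = -8)
Q = 28/3 (Q = (-4*(-14))/6 = (1/6)*56 = 28/3 ≈ 9.3333)
v*(428 + Q) = -8*(428 + 28/3) = -8*1312/3 = -10496/3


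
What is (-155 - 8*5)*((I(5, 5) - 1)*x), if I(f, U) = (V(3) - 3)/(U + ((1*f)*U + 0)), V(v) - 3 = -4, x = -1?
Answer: -221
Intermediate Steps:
V(v) = -1 (V(v) = 3 - 4 = -1)
I(f, U) = -4/(U + U*f) (I(f, U) = (-1 - 3)/(U + ((1*f)*U + 0)) = -4/(U + (f*U + 0)) = -4/(U + (U*f + 0)) = -4/(U + U*f))
(-155 - 8*5)*((I(5, 5) - 1)*x) = (-155 - 8*5)*((-4/(5*(1 + 5)) - 1)*(-1)) = (-155 - 40)*((-4*⅕/6 - 1)*(-1)) = -195*(-4*⅕*⅙ - 1)*(-1) = -195*(-2/15 - 1)*(-1) = -(-221)*(-1) = -195*17/15 = -221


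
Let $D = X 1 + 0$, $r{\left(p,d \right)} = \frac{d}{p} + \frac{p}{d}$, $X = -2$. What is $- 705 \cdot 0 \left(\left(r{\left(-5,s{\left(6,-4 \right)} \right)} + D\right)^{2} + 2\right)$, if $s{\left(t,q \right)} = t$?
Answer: $0$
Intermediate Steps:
$D = -2$ ($D = \left(-2\right) 1 + 0 = -2 + 0 = -2$)
$- 705 \cdot 0 \left(\left(r{\left(-5,s{\left(6,-4 \right)} \right)} + D\right)^{2} + 2\right) = - 705 \cdot 0 \left(\left(\left(\frac{6}{-5} - \frac{5}{6}\right) - 2\right)^{2} + 2\right) = - 705 \cdot 0 \left(\left(\left(6 \left(- \frac{1}{5}\right) - \frac{5}{6}\right) - 2\right)^{2} + 2\right) = - 705 \cdot 0 \left(\left(\left(- \frac{6}{5} - \frac{5}{6}\right) - 2\right)^{2} + 2\right) = - 705 \cdot 0 \left(\left(- \frac{61}{30} - 2\right)^{2} + 2\right) = - 705 \cdot 0 \left(\left(- \frac{121}{30}\right)^{2} + 2\right) = - 705 \cdot 0 \left(\frac{14641}{900} + 2\right) = - 705 \cdot 0 \cdot \frac{16441}{900} = \left(-705\right) 0 = 0$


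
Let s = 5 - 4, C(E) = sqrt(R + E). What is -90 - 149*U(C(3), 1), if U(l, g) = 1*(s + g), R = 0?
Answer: -388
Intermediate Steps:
C(E) = sqrt(E) (C(E) = sqrt(0 + E) = sqrt(E))
s = 1
U(l, g) = 1 + g (U(l, g) = 1*(1 + g) = 1 + g)
-90 - 149*U(C(3), 1) = -90 - 149*(1 + 1) = -90 - 149*2 = -90 - 298 = -388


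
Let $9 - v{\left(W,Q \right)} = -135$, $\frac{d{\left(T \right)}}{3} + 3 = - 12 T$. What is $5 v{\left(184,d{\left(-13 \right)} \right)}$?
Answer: $720$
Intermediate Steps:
$d{\left(T \right)} = -9 - 36 T$ ($d{\left(T \right)} = -9 + 3 \left(- 12 T\right) = -9 - 36 T$)
$v{\left(W,Q \right)} = 144$ ($v{\left(W,Q \right)} = 9 - -135 = 9 + 135 = 144$)
$5 v{\left(184,d{\left(-13 \right)} \right)} = 5 \cdot 144 = 720$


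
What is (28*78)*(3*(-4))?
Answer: -26208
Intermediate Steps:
(28*78)*(3*(-4)) = 2184*(-12) = -26208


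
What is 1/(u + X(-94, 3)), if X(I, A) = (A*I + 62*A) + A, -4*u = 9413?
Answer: -4/9785 ≈ -0.00040879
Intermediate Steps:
u = -9413/4 (u = -¼*9413 = -9413/4 ≈ -2353.3)
X(I, A) = 63*A + A*I (X(I, A) = (62*A + A*I) + A = 63*A + A*I)
1/(u + X(-94, 3)) = 1/(-9413/4 + 3*(63 - 94)) = 1/(-9413/4 + 3*(-31)) = 1/(-9413/4 - 93) = 1/(-9785/4) = -4/9785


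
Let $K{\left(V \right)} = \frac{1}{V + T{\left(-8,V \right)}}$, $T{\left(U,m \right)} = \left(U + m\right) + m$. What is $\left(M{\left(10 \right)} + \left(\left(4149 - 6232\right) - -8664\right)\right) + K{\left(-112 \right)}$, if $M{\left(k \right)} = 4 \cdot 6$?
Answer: $\frac{2272119}{344} \approx 6605.0$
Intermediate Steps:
$T{\left(U,m \right)} = U + 2 m$
$M{\left(k \right)} = 24$
$K{\left(V \right)} = \frac{1}{-8 + 3 V}$ ($K{\left(V \right)} = \frac{1}{V + \left(-8 + 2 V\right)} = \frac{1}{-8 + 3 V}$)
$\left(M{\left(10 \right)} + \left(\left(4149 - 6232\right) - -8664\right)\right) + K{\left(-112 \right)} = \left(24 + \left(\left(4149 - 6232\right) - -8664\right)\right) + \frac{1}{-8 + 3 \left(-112\right)} = \left(24 + \left(\left(4149 - 6232\right) + 8664\right)\right) + \frac{1}{-8 - 336} = \left(24 + \left(-2083 + 8664\right)\right) + \frac{1}{-344} = \left(24 + 6581\right) - \frac{1}{344} = 6605 - \frac{1}{344} = \frac{2272119}{344}$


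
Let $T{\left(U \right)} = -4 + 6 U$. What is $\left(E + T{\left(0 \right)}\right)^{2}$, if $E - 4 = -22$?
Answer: $484$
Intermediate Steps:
$E = -18$ ($E = 4 - 22 = -18$)
$\left(E + T{\left(0 \right)}\right)^{2} = \left(-18 + \left(-4 + 6 \cdot 0\right)\right)^{2} = \left(-18 + \left(-4 + 0\right)\right)^{2} = \left(-18 - 4\right)^{2} = \left(-22\right)^{2} = 484$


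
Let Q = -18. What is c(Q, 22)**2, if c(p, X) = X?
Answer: 484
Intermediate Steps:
c(Q, 22)**2 = 22**2 = 484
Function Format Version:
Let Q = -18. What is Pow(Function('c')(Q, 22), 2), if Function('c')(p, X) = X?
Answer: 484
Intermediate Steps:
Pow(Function('c')(Q, 22), 2) = Pow(22, 2) = 484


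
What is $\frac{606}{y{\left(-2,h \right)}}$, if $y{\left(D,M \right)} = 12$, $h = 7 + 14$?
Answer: $\frac{101}{2} \approx 50.5$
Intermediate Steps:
$h = 21$
$\frac{606}{y{\left(-2,h \right)}} = \frac{606}{12} = 606 \cdot \frac{1}{12} = \frac{101}{2}$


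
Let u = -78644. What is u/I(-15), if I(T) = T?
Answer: 78644/15 ≈ 5242.9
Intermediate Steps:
u/I(-15) = -78644/(-15) = -78644*(-1/15) = 78644/15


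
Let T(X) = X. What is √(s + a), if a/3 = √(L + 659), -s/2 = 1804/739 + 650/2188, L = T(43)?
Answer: √(-894871207983 + 1470638864601*√78)/404233 ≈ 8.6029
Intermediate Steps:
L = 43
s = -2213751/404233 (s = -2*(1804/739 + 650/2188) = -2*(1804*(1/739) + 650*(1/2188)) = -2*(1804/739 + 325/1094) = -2*2213751/808466 = -2213751/404233 ≈ -5.4764)
a = 9*√78 (a = 3*√(43 + 659) = 3*√702 = 3*(3*√78) = 9*√78 ≈ 79.486)
√(s + a) = √(-2213751/404233 + 9*√78)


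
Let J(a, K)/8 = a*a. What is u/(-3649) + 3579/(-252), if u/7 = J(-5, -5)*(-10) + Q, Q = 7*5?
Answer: -3197837/306516 ≈ -10.433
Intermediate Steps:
J(a, K) = 8*a² (J(a, K) = 8*(a*a) = 8*a²)
Q = 35
u = -13755 (u = 7*((8*(-5)²)*(-10) + 35) = 7*((8*25)*(-10) + 35) = 7*(200*(-10) + 35) = 7*(-2000 + 35) = 7*(-1965) = -13755)
u/(-3649) + 3579/(-252) = -13755/(-3649) + 3579/(-252) = -13755*(-1/3649) + 3579*(-1/252) = 13755/3649 - 1193/84 = -3197837/306516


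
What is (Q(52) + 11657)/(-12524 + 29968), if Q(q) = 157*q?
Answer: 19821/17444 ≈ 1.1363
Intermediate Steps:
(Q(52) + 11657)/(-12524 + 29968) = (157*52 + 11657)/(-12524 + 29968) = (8164 + 11657)/17444 = 19821*(1/17444) = 19821/17444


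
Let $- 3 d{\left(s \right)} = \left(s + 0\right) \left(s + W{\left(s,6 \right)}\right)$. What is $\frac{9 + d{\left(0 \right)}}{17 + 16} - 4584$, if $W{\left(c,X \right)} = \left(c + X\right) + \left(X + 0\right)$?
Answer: $- \frac{50421}{11} \approx -4583.7$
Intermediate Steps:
$W{\left(c,X \right)} = c + 2 X$ ($W{\left(c,X \right)} = \left(X + c\right) + X = c + 2 X$)
$d{\left(s \right)} = - \frac{s \left(12 + 2 s\right)}{3}$ ($d{\left(s \right)} = - \frac{\left(s + 0\right) \left(s + \left(s + 2 \cdot 6\right)\right)}{3} = - \frac{s \left(s + \left(s + 12\right)\right)}{3} = - \frac{s \left(s + \left(12 + s\right)\right)}{3} = - \frac{s \left(12 + 2 s\right)}{3}$)
$\frac{9 + d{\left(0 \right)}}{17 + 16} - 4584 = \frac{9 - 0 \left(6 + 0\right)}{17 + 16} - 4584 = \frac{9 - 0 \cdot 6}{33} - 4584 = \left(9 + 0\right) \frac{1}{33} - 4584 = 9 \cdot \frac{1}{33} - 4584 = \frac{3}{11} - 4584 = - \frac{50421}{11}$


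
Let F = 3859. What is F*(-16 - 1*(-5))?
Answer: -42449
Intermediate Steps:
F*(-16 - 1*(-5)) = 3859*(-16 - 1*(-5)) = 3859*(-16 + 5) = 3859*(-11) = -42449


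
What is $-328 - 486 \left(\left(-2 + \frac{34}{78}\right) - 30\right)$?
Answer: $\frac{195158}{13} \approx 15012.0$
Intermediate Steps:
$-328 - 486 \left(\left(-2 + \frac{34}{78}\right) - 30\right) = -328 - 486 \left(\left(-2 + 34 \cdot \frac{1}{78}\right) - 30\right) = -328 - 486 \left(\left(-2 + \frac{17}{39}\right) - 30\right) = -328 - 486 \left(- \frac{61}{39} - 30\right) = -328 - - \frac{199422}{13} = -328 + \frac{199422}{13} = \frac{195158}{13}$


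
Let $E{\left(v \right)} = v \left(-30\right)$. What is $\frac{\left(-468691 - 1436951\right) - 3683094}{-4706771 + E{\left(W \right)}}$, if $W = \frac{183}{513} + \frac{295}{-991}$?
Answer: $\frac{315690930432}{265871473537} \approx 1.1874$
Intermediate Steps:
$W = \frac{10006}{169461}$ ($W = 183 \cdot \frac{1}{513} + 295 \left(- \frac{1}{991}\right) = \frac{61}{171} - \frac{295}{991} = \frac{10006}{169461} \approx 0.059046$)
$E{\left(v \right)} = - 30 v$
$\frac{\left(-468691 - 1436951\right) - 3683094}{-4706771 + E{\left(W \right)}} = \frac{\left(-468691 - 1436951\right) - 3683094}{-4706771 - \frac{100060}{56487}} = \frac{-1905642 - 3683094}{-4706771 - \frac{100060}{56487}} = - \frac{5588736}{- \frac{265871473537}{56487}} = \left(-5588736\right) \left(- \frac{56487}{265871473537}\right) = \frac{315690930432}{265871473537}$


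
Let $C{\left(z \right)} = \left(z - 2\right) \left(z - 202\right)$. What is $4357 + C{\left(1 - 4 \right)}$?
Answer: $5382$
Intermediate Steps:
$C{\left(z \right)} = \left(-202 + z\right) \left(-2 + z\right)$ ($C{\left(z \right)} = \left(-2 + z\right) \left(-202 + z\right) = \left(-202 + z\right) \left(-2 + z\right)$)
$4357 + C{\left(1 - 4 \right)} = 4357 + \left(404 + \left(1 - 4\right)^{2} - 204 \left(1 - 4\right)\right) = 4357 + \left(404 + \left(-3\right)^{2} - -612\right) = 4357 + \left(404 + 9 + 612\right) = 4357 + 1025 = 5382$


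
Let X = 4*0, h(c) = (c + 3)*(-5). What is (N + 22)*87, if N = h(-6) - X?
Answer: 3219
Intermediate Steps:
h(c) = -15 - 5*c (h(c) = (3 + c)*(-5) = -15 - 5*c)
X = 0
N = 15 (N = (-15 - 5*(-6)) - 1*0 = (-15 + 30) + 0 = 15 + 0 = 15)
(N + 22)*87 = (15 + 22)*87 = 37*87 = 3219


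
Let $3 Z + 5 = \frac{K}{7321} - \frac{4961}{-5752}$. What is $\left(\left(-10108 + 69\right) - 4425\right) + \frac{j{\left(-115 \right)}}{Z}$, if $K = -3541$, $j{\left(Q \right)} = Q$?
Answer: $- \frac{2800170813064}{194600311} \approx -14389.0$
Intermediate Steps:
$Z = - \frac{194600311}{126331176}$ ($Z = - \frac{5}{3} + \frac{- \frac{3541}{7321} - \frac{4961}{-5752}}{3} = - \frac{5}{3} + \frac{\left(-3541\right) \frac{1}{7321} - - \frac{4961}{5752}}{3} = - \frac{5}{3} + \frac{- \frac{3541}{7321} + \frac{4961}{5752}}{3} = - \frac{5}{3} + \frac{1}{3} \cdot \frac{15951649}{42110392} = - \frac{5}{3} + \frac{15951649}{126331176} = - \frac{194600311}{126331176} \approx -1.5404$)
$\left(\left(-10108 + 69\right) - 4425\right) + \frac{j{\left(-115 \right)}}{Z} = \left(\left(-10108 + 69\right) - 4425\right) - \frac{115}{- \frac{194600311}{126331176}} = \left(-10039 - 4425\right) - - \frac{14528085240}{194600311} = -14464 + \frac{14528085240}{194600311} = - \frac{2800170813064}{194600311}$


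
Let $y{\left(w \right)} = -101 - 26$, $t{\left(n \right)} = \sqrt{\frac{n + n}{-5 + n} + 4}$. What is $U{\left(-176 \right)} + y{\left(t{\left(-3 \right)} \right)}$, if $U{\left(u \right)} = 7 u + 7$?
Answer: $-1352$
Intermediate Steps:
$U{\left(u \right)} = 7 + 7 u$
$t{\left(n \right)} = \sqrt{4 + \frac{2 n}{-5 + n}}$ ($t{\left(n \right)} = \sqrt{\frac{2 n}{-5 + n} + 4} = \sqrt{4 + \frac{2 n}{-5 + n}}$)
$y{\left(w \right)} = -127$ ($y{\left(w \right)} = -101 - 26 = -127$)
$U{\left(-176 \right)} + y{\left(t{\left(-3 \right)} \right)} = \left(7 + 7 \left(-176\right)\right) - 127 = \left(7 - 1232\right) - 127 = -1225 - 127 = -1352$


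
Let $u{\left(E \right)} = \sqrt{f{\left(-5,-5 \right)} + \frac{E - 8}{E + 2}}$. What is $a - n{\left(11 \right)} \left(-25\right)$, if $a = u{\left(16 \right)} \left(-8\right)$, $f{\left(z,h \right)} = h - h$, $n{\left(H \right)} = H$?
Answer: $\frac{809}{3} \approx 269.67$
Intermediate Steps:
$f{\left(z,h \right)} = 0$
$u{\left(E \right)} = \sqrt{\frac{-8 + E}{2 + E}}$ ($u{\left(E \right)} = \sqrt{0 + \frac{E - 8}{E + 2}} = \sqrt{0 + \frac{-8 + E}{2 + E}} = \sqrt{\frac{-8 + E}{2 + E}}$)
$a = - \frac{16}{3}$ ($a = \sqrt{\frac{-8 + 16}{2 + 16}} \left(-8\right) = \sqrt{\frac{1}{18} \cdot 8} \left(-8\right) = \sqrt{\frac{4}{9}} \left(-8\right) = \frac{2}{3} \left(-8\right) = - \frac{16}{3} \approx -5.3333$)
$a - n{\left(11 \right)} \left(-25\right) = - \frac{16}{3} - 11 \left(-25\right) = - \frac{16}{3} - -275 = - \frac{16}{3} + 275 = \frac{809}{3}$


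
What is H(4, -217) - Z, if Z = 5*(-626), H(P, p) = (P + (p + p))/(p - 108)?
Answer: 203536/65 ≈ 3131.3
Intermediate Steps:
H(P, p) = (P + 2*p)/(-108 + p)
Z = -3130
H(4, -217) - Z = (4 + 2*(-217))/(-108 - 217) - 1*(-3130) = (4 - 434)/(-325) + 3130 = -1/325*(-430) + 3130 = 86/65 + 3130 = 203536/65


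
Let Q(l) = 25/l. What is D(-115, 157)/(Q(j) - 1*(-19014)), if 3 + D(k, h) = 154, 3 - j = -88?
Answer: 13741/1730299 ≈ 0.0079414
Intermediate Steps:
j = 91 (j = 3 - 1*(-88) = 3 + 88 = 91)
D(k, h) = 151 (D(k, h) = -3 + 154 = 151)
D(-115, 157)/(Q(j) - 1*(-19014)) = 151/(25/91 - 1*(-19014)) = 151/(25*(1/91) + 19014) = 151/(25/91 + 19014) = 151/(1730299/91) = 151*(91/1730299) = 13741/1730299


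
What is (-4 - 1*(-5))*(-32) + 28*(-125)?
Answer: -3532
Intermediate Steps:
(-4 - 1*(-5))*(-32) + 28*(-125) = (-4 + 5)*(-32) - 3500 = 1*(-32) - 3500 = -32 - 3500 = -3532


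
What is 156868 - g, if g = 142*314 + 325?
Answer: 111955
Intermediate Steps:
g = 44913 (g = 44588 + 325 = 44913)
156868 - g = 156868 - 1*44913 = 156868 - 44913 = 111955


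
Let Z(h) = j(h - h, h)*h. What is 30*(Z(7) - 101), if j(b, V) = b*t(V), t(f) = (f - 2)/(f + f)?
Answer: -3030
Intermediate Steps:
t(f) = (-2 + f)/(2*f) (t(f) = (-2 + f)/((2*f)) = (-2 + f)*(1/(2*f)) = (-2 + f)/(2*f))
j(b, V) = b*(-2 + V)/(2*V) (j(b, V) = b*((-2 + V)/(2*V)) = b*(-2 + V)/(2*V))
Z(h) = 0 (Z(h) = ((h - h)/2 - (h - h)/h)*h = ((½)*0 - 1*0/h)*h = (0 + 0)*h = 0*h = 0)
30*(Z(7) - 101) = 30*(0 - 101) = 30*(-101) = -3030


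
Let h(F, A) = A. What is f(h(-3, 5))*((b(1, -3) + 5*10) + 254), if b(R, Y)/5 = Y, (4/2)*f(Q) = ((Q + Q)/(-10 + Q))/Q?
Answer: -289/5 ≈ -57.800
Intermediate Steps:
f(Q) = 1/(-10 + Q) (f(Q) = (((Q + Q)/(-10 + Q))/Q)/2 = (((2*Q)/(-10 + Q))/Q)/2 = ((2*Q/(-10 + Q))/Q)/2 = (2/(-10 + Q))/2 = 1/(-10 + Q))
b(R, Y) = 5*Y
f(h(-3, 5))*((b(1, -3) + 5*10) + 254) = ((5*(-3) + 5*10) + 254)/(-10 + 5) = ((-15 + 50) + 254)/(-5) = -(35 + 254)/5 = -1/5*289 = -289/5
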